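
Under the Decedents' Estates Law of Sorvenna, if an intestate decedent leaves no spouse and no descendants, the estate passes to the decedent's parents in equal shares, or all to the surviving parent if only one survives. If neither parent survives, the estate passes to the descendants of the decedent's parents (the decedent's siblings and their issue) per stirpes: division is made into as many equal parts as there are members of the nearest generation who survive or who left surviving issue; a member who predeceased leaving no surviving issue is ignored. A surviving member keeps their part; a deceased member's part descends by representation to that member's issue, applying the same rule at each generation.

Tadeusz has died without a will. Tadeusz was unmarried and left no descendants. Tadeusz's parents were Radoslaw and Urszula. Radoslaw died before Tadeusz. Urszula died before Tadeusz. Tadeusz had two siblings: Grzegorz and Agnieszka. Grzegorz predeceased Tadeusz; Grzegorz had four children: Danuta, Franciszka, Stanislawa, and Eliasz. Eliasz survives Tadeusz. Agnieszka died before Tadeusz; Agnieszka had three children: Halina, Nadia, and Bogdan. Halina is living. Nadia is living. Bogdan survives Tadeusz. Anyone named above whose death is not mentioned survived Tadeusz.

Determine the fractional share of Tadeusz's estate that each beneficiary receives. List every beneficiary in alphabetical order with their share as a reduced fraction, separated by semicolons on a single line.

Bogdan 1/6; Danuta 1/8; Eliasz 1/8; Franciszka 1/8; Halina 1/6; Nadia 1/6; Stanislawa 1/8

Neither parent survives and there are no descendants, so the estate passes to Tadeusz's siblings and their issue per stirpes.
The estate is divided into 2 equal shares of 1/2 among Grzegorz, Agnieszka.
Grzegorz predeceased; the 1/2 allotted to Grzegorz's branch passes to Grzegorz's issue by representation.
The 1/2 is divided into 4 equal shares of 1/8 among Danuta, Franciszka, Stanislawa, Eliasz.
Danuta is living and takes 1/8.
Franciszka is living and takes 1/8.
Stanislawa is living and takes 1/8.
Eliasz is living and takes 1/8.
Agnieszka predeceased; the 1/2 allotted to Agnieszka's branch passes to Agnieszka's issue by representation.
The 1/2 is divided into 3 equal shares of 1/6 among Halina, Nadia, Bogdan.
Halina is living and takes 1/6.
Nadia is living and takes 1/6.
Bogdan is living and takes 1/6.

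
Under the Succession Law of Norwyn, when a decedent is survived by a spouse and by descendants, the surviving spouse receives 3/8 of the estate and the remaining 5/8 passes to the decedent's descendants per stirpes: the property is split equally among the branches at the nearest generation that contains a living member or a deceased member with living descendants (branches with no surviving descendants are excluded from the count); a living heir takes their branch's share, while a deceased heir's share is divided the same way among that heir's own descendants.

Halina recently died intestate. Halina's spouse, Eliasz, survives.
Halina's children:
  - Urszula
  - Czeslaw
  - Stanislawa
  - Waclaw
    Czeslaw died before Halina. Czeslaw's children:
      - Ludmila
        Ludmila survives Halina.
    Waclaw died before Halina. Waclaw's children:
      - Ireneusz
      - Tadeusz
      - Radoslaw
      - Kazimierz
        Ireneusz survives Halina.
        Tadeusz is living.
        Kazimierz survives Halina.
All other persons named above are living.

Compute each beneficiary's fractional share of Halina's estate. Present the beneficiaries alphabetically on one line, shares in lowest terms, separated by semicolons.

Eliasz, as surviving spouse, takes 3/8.
The remaining 5/8 passes to Halina's descendants per stirpes.
The 5/8 is divided into 4 equal shares of 5/32 among Urszula, Czeslaw, Stanislawa, Waclaw.
Urszula is living and takes 5/32.
Czeslaw predeceased; the 5/32 allotted to Czeslaw's branch passes to Czeslaw's issue by representation.
Ludmila is the sole taker at this level and receives the full 5/32.
Stanislawa is living and takes 5/32.
Waclaw predeceased; the 5/32 allotted to Waclaw's branch passes to Waclaw's issue by representation.
The 5/32 is divided into 4 equal shares of 5/128 among Ireneusz, Tadeusz, Radoslaw, Kazimierz.
Ireneusz is living and takes 5/128.
Tadeusz is living and takes 5/128.
Radoslaw is living and takes 5/128.
Kazimierz is living and takes 5/128.

Eliasz 3/8; Ireneusz 5/128; Kazimierz 5/128; Ludmila 5/32; Radoslaw 5/128; Stanislawa 5/32; Tadeusz 5/128; Urszula 5/32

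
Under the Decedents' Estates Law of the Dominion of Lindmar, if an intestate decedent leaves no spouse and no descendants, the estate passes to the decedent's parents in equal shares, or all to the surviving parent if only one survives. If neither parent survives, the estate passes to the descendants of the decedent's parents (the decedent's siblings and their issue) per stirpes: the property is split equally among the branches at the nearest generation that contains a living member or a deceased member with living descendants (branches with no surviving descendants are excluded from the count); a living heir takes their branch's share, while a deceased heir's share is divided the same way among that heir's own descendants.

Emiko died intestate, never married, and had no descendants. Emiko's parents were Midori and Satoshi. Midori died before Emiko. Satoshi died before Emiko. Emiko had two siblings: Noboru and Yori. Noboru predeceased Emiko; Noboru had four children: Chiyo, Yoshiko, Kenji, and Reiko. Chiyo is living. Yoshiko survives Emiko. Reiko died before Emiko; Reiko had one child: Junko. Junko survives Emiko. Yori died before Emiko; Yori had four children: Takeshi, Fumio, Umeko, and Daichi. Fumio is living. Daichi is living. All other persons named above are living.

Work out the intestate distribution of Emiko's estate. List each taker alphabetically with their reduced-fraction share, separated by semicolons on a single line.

Neither parent survives and there are no descendants, so the estate passes to Emiko's siblings and their issue per stirpes.
The estate is divided into 2 equal shares of 1/2 among Noboru, Yori.
Noboru predeceased; the 1/2 allotted to Noboru's branch passes to Noboru's issue by representation.
The 1/2 is divided into 4 equal shares of 1/8 among Chiyo, Yoshiko, Kenji, Reiko.
Chiyo is living and takes 1/8.
Yoshiko is living and takes 1/8.
Kenji is living and takes 1/8.
Reiko predeceased; the 1/8 allotted to Reiko's branch passes to Reiko's issue by representation.
Junko is the sole taker at this level and receives the full 1/8.
Yori predeceased; the 1/2 allotted to Yori's branch passes to Yori's issue by representation.
The 1/2 is divided into 4 equal shares of 1/8 among Takeshi, Fumio, Umeko, Daichi.
Takeshi is living and takes 1/8.
Fumio is living and takes 1/8.
Umeko is living and takes 1/8.
Daichi is living and takes 1/8.

Chiyo 1/8; Daichi 1/8; Fumio 1/8; Junko 1/8; Kenji 1/8; Takeshi 1/8; Umeko 1/8; Yoshiko 1/8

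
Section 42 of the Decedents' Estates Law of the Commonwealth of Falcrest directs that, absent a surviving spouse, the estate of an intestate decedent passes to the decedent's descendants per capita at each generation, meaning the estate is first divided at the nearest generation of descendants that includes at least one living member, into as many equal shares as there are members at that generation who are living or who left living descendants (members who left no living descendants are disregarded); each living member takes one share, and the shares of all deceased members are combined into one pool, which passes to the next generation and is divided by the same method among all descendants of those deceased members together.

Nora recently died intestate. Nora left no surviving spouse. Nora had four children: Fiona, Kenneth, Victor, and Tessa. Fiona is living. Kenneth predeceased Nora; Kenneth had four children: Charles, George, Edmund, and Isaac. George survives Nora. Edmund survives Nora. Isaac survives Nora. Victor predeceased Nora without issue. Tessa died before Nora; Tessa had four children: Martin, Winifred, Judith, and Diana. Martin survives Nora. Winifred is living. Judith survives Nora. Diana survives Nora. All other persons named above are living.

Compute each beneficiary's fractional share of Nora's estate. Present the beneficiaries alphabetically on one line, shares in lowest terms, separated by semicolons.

There is no surviving spouse, so the entire estate passes to Nora's descendants per capita at each generation.
At generation 1 (Fiona, Kenneth, Tessa) there are 3 shares of (1)/3 = 1/3 each.
Living: Fiona — each takes 1/3.
Deceased: Kenneth and Tessa. Their combined 2/3 is pooled and carried to generation 2.
At generation 2 (Charles, George, Edmund, Isaac, Martin, Winifred, Judith, Diana) there are 8 shares of (2/3)/8 = 1/12 each.
Living: Charles, George, Edmund, Isaac, Martin, Winifred, Judith, and Diana — each takes 1/12.

Charles 1/12; Diana 1/12; Edmund 1/12; Fiona 1/3; George 1/12; Isaac 1/12; Judith 1/12; Martin 1/12; Winifred 1/12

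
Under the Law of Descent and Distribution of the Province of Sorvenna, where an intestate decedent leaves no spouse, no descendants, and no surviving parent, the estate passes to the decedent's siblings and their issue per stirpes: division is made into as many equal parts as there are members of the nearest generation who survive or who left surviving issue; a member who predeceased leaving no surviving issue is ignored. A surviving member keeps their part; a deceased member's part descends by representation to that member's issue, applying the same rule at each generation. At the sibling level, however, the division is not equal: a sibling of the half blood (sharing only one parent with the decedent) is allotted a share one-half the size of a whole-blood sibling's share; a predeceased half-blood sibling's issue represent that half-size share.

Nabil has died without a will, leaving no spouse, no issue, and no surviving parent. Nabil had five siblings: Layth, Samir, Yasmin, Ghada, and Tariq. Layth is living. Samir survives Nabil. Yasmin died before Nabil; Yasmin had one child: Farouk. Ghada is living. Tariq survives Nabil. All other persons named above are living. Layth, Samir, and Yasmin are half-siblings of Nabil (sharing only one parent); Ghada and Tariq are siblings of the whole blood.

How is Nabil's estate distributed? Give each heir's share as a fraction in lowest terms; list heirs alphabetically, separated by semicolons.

No spouse, descendants, or parent survives, so the estate passes to Nabil's siblings per stirpes.
Half-blood siblings count for one-half the weight of whole-blood siblings at the initial division.
Dividing 1 in proportion to weights (total weight 7/2): Layth (weight 1/2) → 1/7; Samir (weight 1/2) → 1/7; Yasmin (weight 1/2) → 1/7; Ghada (weight 1) → 2/7; Tariq (weight 1) → 2/7.
Layth is living and takes 1/7.
Samir is living and takes 1/7.
Yasmin predeceased; the 1/7 allotted to Yasmin's branch passes to Yasmin's issue by representation.
Farouk is the sole taker at this level and receives the full 1/7.
Ghada is living and takes 2/7.
Tariq is living and takes 2/7.

Farouk 1/7; Ghada 2/7; Layth 1/7; Samir 1/7; Tariq 2/7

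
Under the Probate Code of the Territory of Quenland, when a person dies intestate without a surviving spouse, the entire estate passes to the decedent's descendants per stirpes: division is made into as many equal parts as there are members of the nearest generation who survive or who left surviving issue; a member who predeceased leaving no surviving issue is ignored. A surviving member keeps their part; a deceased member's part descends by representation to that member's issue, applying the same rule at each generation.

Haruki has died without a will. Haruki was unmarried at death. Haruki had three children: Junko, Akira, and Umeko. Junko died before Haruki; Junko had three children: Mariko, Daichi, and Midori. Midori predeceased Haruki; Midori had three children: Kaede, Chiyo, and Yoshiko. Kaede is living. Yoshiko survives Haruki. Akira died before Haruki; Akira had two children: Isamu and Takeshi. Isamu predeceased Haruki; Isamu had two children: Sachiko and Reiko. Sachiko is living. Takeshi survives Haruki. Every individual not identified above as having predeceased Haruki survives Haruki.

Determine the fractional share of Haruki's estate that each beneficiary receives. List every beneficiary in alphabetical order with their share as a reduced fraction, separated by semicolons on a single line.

Chiyo 1/27; Daichi 1/9; Kaede 1/27; Mariko 1/9; Reiko 1/12; Sachiko 1/12; Takeshi 1/6; Umeko 1/3; Yoshiko 1/27

There is no surviving spouse, so the entire estate passes to Haruki's descendants per stirpes.
The estate is divided into 3 equal shares of 1/3 among Junko, Akira, Umeko.
Junko predeceased; the 1/3 allotted to Junko's branch passes to Junko's issue by representation.
The 1/3 is divided into 3 equal shares of 1/9 among Mariko, Daichi, Midori.
Mariko is living and takes 1/9.
Daichi is living and takes 1/9.
Midori predeceased; the 1/9 allotted to Midori's branch passes to Midori's issue by representation.
The 1/9 is divided into 3 equal shares of 1/27 among Kaede, Chiyo, Yoshiko.
Kaede is living and takes 1/27.
Chiyo is living and takes 1/27.
Yoshiko is living and takes 1/27.
Akira predeceased; the 1/3 allotted to Akira's branch passes to Akira's issue by representation.
The 1/3 is divided into 2 equal shares of 1/6 among Isamu, Takeshi.
Isamu predeceased; the 1/6 allotted to Isamu's branch passes to Isamu's issue by representation.
The 1/6 is divided into 2 equal shares of 1/12 among Sachiko, Reiko.
Sachiko is living and takes 1/12.
Reiko is living and takes 1/12.
Takeshi is living and takes 1/6.
Umeko is living and takes 1/3.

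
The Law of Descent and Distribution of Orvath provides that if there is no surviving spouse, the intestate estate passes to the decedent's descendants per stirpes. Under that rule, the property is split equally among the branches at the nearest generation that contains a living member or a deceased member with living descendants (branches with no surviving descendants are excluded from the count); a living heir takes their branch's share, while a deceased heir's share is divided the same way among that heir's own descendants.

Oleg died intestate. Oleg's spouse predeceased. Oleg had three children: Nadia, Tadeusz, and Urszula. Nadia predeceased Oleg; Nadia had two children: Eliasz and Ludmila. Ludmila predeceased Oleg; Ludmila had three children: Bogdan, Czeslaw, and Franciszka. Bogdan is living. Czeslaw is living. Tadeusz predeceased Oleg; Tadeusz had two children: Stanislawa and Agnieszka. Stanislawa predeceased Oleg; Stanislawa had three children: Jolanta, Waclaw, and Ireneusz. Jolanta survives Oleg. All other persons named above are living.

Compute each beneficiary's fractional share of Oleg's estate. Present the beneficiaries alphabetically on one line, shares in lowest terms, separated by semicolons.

Agnieszka 1/6; Bogdan 1/18; Czeslaw 1/18; Eliasz 1/6; Franciszka 1/18; Ireneusz 1/18; Jolanta 1/18; Urszula 1/3; Waclaw 1/18

There is no surviving spouse, so the entire estate passes to Oleg's descendants per stirpes.
The estate is divided into 3 equal shares of 1/3 among Nadia, Tadeusz, Urszula.
Nadia predeceased; the 1/3 allotted to Nadia's branch passes to Nadia's issue by representation.
The 1/3 is divided into 2 equal shares of 1/6 among Eliasz, Ludmila.
Eliasz is living and takes 1/6.
Ludmila predeceased; the 1/6 allotted to Ludmila's branch passes to Ludmila's issue by representation.
The 1/6 is divided into 3 equal shares of 1/18 among Bogdan, Czeslaw, Franciszka.
Bogdan is living and takes 1/18.
Czeslaw is living and takes 1/18.
Franciszka is living and takes 1/18.
Tadeusz predeceased; the 1/3 allotted to Tadeusz's branch passes to Tadeusz's issue by representation.
The 1/3 is divided into 2 equal shares of 1/6 among Stanislawa, Agnieszka.
Stanislawa predeceased; the 1/6 allotted to Stanislawa's branch passes to Stanislawa's issue by representation.
The 1/6 is divided into 3 equal shares of 1/18 among Jolanta, Waclaw, Ireneusz.
Jolanta is living and takes 1/18.
Waclaw is living and takes 1/18.
Ireneusz is living and takes 1/18.
Agnieszka is living and takes 1/6.
Urszula is living and takes 1/3.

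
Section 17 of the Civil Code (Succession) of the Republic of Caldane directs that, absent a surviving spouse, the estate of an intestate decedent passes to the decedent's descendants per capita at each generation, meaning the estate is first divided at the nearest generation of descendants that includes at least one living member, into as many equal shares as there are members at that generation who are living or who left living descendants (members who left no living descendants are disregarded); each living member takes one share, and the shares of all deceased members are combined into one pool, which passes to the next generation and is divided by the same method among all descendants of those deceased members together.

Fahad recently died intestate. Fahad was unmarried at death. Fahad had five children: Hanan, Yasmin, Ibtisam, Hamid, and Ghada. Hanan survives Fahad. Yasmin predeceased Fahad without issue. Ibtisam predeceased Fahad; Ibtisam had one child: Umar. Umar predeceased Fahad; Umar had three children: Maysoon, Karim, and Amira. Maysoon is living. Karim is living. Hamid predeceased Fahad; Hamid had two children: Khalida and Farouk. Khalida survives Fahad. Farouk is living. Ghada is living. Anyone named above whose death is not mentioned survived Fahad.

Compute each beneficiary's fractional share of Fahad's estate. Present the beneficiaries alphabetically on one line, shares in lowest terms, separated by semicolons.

Amira 1/18; Farouk 1/6; Ghada 1/4; Hanan 1/4; Karim 1/18; Khalida 1/6; Maysoon 1/18

There is no surviving spouse, so the entire estate passes to Fahad's descendants per capita at each generation.
At generation 1 (Hanan, Ibtisam, Hamid, Ghada) there are 4 shares of (1)/4 = 1/4 each.
Living: Hanan and Ghada — each takes 1/4.
Deceased: Ibtisam and Hamid. Their combined 1/2 is pooled and carried to generation 2.
At generation 2 (Umar, Khalida, Farouk) there are 3 shares of (1/2)/3 = 1/6 each.
Living: Khalida and Farouk — each takes 1/6.
Deceased: Umar. That 1/6 share is carried to generation 3.
At generation 3 (Maysoon, Karim, Amira) there are 3 shares of (1/6)/3 = 1/18 each.
Living: Maysoon, Karim, and Amira — each takes 1/18.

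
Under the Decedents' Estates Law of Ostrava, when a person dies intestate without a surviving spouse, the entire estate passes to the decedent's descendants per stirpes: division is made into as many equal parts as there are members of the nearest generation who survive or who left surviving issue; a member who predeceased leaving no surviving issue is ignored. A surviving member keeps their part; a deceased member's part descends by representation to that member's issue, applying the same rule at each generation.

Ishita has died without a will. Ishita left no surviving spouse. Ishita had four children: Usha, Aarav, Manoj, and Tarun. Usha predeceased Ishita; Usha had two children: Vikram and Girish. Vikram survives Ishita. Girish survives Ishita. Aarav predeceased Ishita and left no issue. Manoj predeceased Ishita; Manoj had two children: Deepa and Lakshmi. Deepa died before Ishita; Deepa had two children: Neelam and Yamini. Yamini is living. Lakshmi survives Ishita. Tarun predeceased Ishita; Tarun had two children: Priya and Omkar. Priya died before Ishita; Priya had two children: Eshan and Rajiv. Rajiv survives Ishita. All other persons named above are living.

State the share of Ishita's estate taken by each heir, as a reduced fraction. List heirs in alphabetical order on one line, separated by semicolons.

There is no surviving spouse, so the entire estate passes to Ishita's descendants per stirpes.
Aarav left no surviving issue, so that branch lapses and is disregarded.
The estate is divided into 3 equal shares of 1/3 among Usha, Manoj, Tarun.
Usha predeceased; the 1/3 allotted to Usha's branch passes to Usha's issue by representation.
The 1/3 is divided into 2 equal shares of 1/6 among Vikram, Girish.
Vikram is living and takes 1/6.
Girish is living and takes 1/6.
Manoj predeceased; the 1/3 allotted to Manoj's branch passes to Manoj's issue by representation.
The 1/3 is divided into 2 equal shares of 1/6 among Deepa, Lakshmi.
Deepa predeceased; the 1/6 allotted to Deepa's branch passes to Deepa's issue by representation.
The 1/6 is divided into 2 equal shares of 1/12 among Neelam, Yamini.
Neelam is living and takes 1/12.
Yamini is living and takes 1/12.
Lakshmi is living and takes 1/6.
Tarun predeceased; the 1/3 allotted to Tarun's branch passes to Tarun's issue by representation.
The 1/3 is divided into 2 equal shares of 1/6 among Priya, Omkar.
Priya predeceased; the 1/6 allotted to Priya's branch passes to Priya's issue by representation.
The 1/6 is divided into 2 equal shares of 1/12 among Eshan, Rajiv.
Eshan is living and takes 1/12.
Rajiv is living and takes 1/12.
Omkar is living and takes 1/6.

Eshan 1/12; Girish 1/6; Lakshmi 1/6; Neelam 1/12; Omkar 1/6; Rajiv 1/12; Vikram 1/6; Yamini 1/12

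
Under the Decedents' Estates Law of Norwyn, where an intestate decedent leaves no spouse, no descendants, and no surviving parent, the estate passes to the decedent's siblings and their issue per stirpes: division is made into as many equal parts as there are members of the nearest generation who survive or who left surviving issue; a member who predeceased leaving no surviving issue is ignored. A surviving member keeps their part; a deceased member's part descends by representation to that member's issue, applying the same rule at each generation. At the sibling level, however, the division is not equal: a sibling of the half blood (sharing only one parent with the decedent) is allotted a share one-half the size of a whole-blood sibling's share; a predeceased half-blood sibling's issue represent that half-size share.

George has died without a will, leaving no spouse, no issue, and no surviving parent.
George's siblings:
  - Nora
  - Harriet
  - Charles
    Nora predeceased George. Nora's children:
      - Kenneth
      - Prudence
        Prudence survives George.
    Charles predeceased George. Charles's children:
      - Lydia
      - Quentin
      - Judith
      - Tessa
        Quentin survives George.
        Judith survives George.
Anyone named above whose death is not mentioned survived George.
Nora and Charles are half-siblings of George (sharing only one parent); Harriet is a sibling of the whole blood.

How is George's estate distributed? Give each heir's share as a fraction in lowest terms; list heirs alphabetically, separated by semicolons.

Harriet 1/2; Judith 1/16; Kenneth 1/8; Lydia 1/16; Prudence 1/8; Quentin 1/16; Tessa 1/16

No spouse, descendants, or parent survives, so the estate passes to George's siblings per stirpes.
Half-blood siblings count for one-half the weight of whole-blood siblings at the initial division.
Dividing 1 in proportion to weights (total weight 2): Nora (weight 1/2) → 1/4; Harriet (weight 1) → 1/2; Charles (weight 1/2) → 1/4.
Nora predeceased; the 1/4 allotted to Nora's branch passes to Nora's issue by representation.
The 1/4 is divided into 2 equal shares of 1/8 among Kenneth, Prudence.
Kenneth is living and takes 1/8.
Prudence is living and takes 1/8.
Harriet is living and takes 1/2.
Charles predeceased; the 1/4 allotted to Charles's branch passes to Charles's issue by representation.
The 1/4 is divided into 4 equal shares of 1/16 among Lydia, Quentin, Judith, Tessa.
Lydia is living and takes 1/16.
Quentin is living and takes 1/16.
Judith is living and takes 1/16.
Tessa is living and takes 1/16.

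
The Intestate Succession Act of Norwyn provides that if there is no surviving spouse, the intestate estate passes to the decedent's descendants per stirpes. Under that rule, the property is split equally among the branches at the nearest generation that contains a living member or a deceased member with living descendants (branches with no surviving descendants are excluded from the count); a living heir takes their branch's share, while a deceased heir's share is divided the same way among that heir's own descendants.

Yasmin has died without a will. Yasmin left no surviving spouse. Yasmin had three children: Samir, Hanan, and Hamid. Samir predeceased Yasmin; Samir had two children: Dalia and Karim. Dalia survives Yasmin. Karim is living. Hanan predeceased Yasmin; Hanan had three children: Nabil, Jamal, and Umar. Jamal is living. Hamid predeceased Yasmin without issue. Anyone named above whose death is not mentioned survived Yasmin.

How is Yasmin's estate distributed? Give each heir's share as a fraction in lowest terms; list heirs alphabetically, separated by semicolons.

Dalia 1/4; Jamal 1/6; Karim 1/4; Nabil 1/6; Umar 1/6

There is no surviving spouse, so the entire estate passes to Yasmin's descendants per stirpes.
Hamid left no surviving issue, so that branch lapses and is disregarded.
The estate is divided into 2 equal shares of 1/2 among Samir, Hanan.
Samir predeceased; the 1/2 allotted to Samir's branch passes to Samir's issue by representation.
The 1/2 is divided into 2 equal shares of 1/4 among Dalia, Karim.
Dalia is living and takes 1/4.
Karim is living and takes 1/4.
Hanan predeceased; the 1/2 allotted to Hanan's branch passes to Hanan's issue by representation.
The 1/2 is divided into 3 equal shares of 1/6 among Nabil, Jamal, Umar.
Nabil is living and takes 1/6.
Jamal is living and takes 1/6.
Umar is living and takes 1/6.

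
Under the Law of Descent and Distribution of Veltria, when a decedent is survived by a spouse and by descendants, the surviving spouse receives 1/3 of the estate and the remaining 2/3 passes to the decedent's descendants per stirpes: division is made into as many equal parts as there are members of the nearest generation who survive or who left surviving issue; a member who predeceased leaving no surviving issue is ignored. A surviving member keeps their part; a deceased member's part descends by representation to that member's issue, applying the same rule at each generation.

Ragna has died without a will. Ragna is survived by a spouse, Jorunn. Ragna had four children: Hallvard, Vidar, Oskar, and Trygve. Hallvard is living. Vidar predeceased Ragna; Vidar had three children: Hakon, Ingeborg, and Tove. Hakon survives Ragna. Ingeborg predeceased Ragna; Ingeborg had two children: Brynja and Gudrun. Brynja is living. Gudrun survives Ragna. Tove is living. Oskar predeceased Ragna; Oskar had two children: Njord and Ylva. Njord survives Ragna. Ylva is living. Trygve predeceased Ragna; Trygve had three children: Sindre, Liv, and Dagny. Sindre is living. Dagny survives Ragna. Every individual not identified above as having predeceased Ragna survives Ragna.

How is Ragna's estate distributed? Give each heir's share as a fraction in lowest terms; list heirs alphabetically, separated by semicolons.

Brynja 1/36; Dagny 1/18; Gudrun 1/36; Hakon 1/18; Hallvard 1/6; Jorunn 1/3; Liv 1/18; Njord 1/12; Sindre 1/18; Tove 1/18; Ylva 1/12

Jorunn, as surviving spouse, takes 1/3.
The remaining 2/3 passes to Ragna's descendants per stirpes.
The 2/3 is divided into 4 equal shares of 1/6 among Hallvard, Vidar, Oskar, Trygve.
Hallvard is living and takes 1/6.
Vidar predeceased; the 1/6 allotted to Vidar's branch passes to Vidar's issue by representation.
The 1/6 is divided into 3 equal shares of 1/18 among Hakon, Ingeborg, Tove.
Hakon is living and takes 1/18.
Ingeborg predeceased; the 1/18 allotted to Ingeborg's branch passes to Ingeborg's issue by representation.
The 1/18 is divided into 2 equal shares of 1/36 among Brynja, Gudrun.
Brynja is living and takes 1/36.
Gudrun is living and takes 1/36.
Tove is living and takes 1/18.
Oskar predeceased; the 1/6 allotted to Oskar's branch passes to Oskar's issue by representation.
The 1/6 is divided into 2 equal shares of 1/12 among Njord, Ylva.
Njord is living and takes 1/12.
Ylva is living and takes 1/12.
Trygve predeceased; the 1/6 allotted to Trygve's branch passes to Trygve's issue by representation.
The 1/6 is divided into 3 equal shares of 1/18 among Sindre, Liv, Dagny.
Sindre is living and takes 1/18.
Liv is living and takes 1/18.
Dagny is living and takes 1/18.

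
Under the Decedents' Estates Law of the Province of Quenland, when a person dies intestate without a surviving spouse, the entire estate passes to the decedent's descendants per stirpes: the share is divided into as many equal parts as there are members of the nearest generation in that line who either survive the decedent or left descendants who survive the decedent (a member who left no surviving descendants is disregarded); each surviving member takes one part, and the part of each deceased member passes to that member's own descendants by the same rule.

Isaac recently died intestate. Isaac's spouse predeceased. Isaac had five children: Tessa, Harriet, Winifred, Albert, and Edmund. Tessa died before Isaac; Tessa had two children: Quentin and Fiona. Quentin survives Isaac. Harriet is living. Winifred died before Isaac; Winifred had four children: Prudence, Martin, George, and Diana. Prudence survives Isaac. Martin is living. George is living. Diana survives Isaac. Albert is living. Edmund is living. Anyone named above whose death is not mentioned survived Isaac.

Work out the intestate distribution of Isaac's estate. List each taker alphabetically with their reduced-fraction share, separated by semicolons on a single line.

There is no surviving spouse, so the entire estate passes to Isaac's descendants per stirpes.
The estate is divided into 5 equal shares of 1/5 among Tessa, Harriet, Winifred, Albert, Edmund.
Tessa predeceased; the 1/5 allotted to Tessa's branch passes to Tessa's issue by representation.
The 1/5 is divided into 2 equal shares of 1/10 among Quentin, Fiona.
Quentin is living and takes 1/10.
Fiona is living and takes 1/10.
Harriet is living and takes 1/5.
Winifred predeceased; the 1/5 allotted to Winifred's branch passes to Winifred's issue by representation.
The 1/5 is divided into 4 equal shares of 1/20 among Prudence, Martin, George, Diana.
Prudence is living and takes 1/20.
Martin is living and takes 1/20.
George is living and takes 1/20.
Diana is living and takes 1/20.
Albert is living and takes 1/5.
Edmund is living and takes 1/5.

Albert 1/5; Diana 1/20; Edmund 1/5; Fiona 1/10; George 1/20; Harriet 1/5; Martin 1/20; Prudence 1/20; Quentin 1/10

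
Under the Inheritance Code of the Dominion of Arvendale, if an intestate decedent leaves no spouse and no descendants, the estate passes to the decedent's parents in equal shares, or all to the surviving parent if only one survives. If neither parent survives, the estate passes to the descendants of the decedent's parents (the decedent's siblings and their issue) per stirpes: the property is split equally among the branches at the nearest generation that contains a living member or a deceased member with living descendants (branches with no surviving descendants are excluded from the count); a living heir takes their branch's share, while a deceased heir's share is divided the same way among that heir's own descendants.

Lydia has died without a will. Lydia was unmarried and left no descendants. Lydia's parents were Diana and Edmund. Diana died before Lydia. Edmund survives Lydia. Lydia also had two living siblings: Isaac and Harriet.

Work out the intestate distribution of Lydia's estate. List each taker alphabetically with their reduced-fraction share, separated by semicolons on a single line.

Edmund 1

Only one parent, Edmund, survives, so Edmund takes the entire estate. The siblings take nothing because a surviving parent has priority.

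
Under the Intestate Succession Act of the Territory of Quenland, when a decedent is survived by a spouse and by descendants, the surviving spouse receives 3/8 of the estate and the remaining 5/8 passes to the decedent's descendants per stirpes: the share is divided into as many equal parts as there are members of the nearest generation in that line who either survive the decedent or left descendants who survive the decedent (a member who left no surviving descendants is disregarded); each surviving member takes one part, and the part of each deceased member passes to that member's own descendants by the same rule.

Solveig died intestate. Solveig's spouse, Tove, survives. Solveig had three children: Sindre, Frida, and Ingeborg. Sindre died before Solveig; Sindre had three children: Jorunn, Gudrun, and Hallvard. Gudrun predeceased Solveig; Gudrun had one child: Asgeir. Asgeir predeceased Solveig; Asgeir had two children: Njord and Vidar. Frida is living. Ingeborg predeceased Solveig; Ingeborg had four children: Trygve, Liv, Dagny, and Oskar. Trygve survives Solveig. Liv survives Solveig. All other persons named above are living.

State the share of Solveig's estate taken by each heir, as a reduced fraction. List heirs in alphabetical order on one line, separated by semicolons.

Tove, as surviving spouse, takes 3/8.
The remaining 5/8 passes to Solveig's descendants per stirpes.
The 5/8 is divided into 3 equal shares of 5/24 among Sindre, Frida, Ingeborg.
Sindre predeceased; the 5/24 allotted to Sindre's branch passes to Sindre's issue by representation.
The 5/24 is divided into 3 equal shares of 5/72 among Jorunn, Gudrun, Hallvard.
Jorunn is living and takes 5/72.
Gudrun predeceased; the 5/72 allotted to Gudrun's branch passes to Gudrun's issue by representation.
Asgeir's line is the sole branch at this level, so the full 5/72 passes to Asgeir's issue by representation.
The 5/72 is divided into 2 equal shares of 5/144 among Njord, Vidar.
Njord is living and takes 5/144.
Vidar is living and takes 5/144.
Hallvard is living and takes 5/72.
Frida is living and takes 5/24.
Ingeborg predeceased; the 5/24 allotted to Ingeborg's branch passes to Ingeborg's issue by representation.
The 5/24 is divided into 4 equal shares of 5/96 among Trygve, Liv, Dagny, Oskar.
Trygve is living and takes 5/96.
Liv is living and takes 5/96.
Dagny is living and takes 5/96.
Oskar is living and takes 5/96.

Dagny 5/96; Frida 5/24; Hallvard 5/72; Jorunn 5/72; Liv 5/96; Njord 5/144; Oskar 5/96; Tove 3/8; Trygve 5/96; Vidar 5/144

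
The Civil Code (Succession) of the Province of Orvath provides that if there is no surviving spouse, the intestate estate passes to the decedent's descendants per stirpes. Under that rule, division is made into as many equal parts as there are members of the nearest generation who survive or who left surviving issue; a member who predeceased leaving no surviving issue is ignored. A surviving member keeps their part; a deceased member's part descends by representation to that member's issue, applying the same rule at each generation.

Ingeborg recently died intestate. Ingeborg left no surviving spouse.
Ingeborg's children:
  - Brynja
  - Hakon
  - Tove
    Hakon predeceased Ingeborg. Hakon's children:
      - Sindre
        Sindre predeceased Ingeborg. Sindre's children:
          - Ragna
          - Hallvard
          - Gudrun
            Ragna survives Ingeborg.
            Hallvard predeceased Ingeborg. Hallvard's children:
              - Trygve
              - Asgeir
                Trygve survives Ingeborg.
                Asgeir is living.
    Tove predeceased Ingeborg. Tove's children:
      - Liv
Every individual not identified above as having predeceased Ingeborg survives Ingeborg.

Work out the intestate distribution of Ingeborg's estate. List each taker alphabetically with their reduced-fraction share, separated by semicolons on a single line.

Asgeir 1/18; Brynja 1/3; Gudrun 1/9; Liv 1/3; Ragna 1/9; Trygve 1/18

There is no surviving spouse, so the entire estate passes to Ingeborg's descendants per stirpes.
The estate is divided into 3 equal shares of 1/3 among Brynja, Hakon, Tove.
Brynja is living and takes 1/3.
Hakon predeceased; the 1/3 allotted to Hakon's branch passes to Hakon's issue by representation.
Sindre's line is the sole branch at this level, so the full 1/3 passes to Sindre's issue by representation.
The 1/3 is divided into 3 equal shares of 1/9 among Ragna, Hallvard, Gudrun.
Ragna is living and takes 1/9.
Hallvard predeceased; the 1/9 allotted to Hallvard's branch passes to Hallvard's issue by representation.
The 1/9 is divided into 2 equal shares of 1/18 among Trygve, Asgeir.
Trygve is living and takes 1/18.
Asgeir is living and takes 1/18.
Gudrun is living and takes 1/9.
Tove predeceased; the 1/3 allotted to Tove's branch passes to Tove's issue by representation.
Liv is the sole taker at this level and receives the full 1/3.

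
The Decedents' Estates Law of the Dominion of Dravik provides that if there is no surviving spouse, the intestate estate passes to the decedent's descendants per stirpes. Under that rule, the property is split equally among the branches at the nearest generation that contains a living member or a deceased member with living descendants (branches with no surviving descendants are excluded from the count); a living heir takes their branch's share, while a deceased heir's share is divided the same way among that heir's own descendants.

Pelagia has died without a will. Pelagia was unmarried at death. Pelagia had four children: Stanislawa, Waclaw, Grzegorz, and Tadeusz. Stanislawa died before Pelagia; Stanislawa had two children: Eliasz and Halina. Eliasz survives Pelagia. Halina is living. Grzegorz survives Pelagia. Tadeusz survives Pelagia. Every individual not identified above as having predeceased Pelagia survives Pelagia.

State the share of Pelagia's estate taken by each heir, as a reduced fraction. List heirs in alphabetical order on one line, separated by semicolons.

Eliasz 1/8; Grzegorz 1/4; Halina 1/8; Tadeusz 1/4; Waclaw 1/4

There is no surviving spouse, so the entire estate passes to Pelagia's descendants per stirpes.
The estate is divided into 4 equal shares of 1/4 among Stanislawa, Waclaw, Grzegorz, Tadeusz.
Stanislawa predeceased; the 1/4 allotted to Stanislawa's branch passes to Stanislawa's issue by representation.
The 1/4 is divided into 2 equal shares of 1/8 among Eliasz, Halina.
Eliasz is living and takes 1/8.
Halina is living and takes 1/8.
Waclaw is living and takes 1/4.
Grzegorz is living and takes 1/4.
Tadeusz is living and takes 1/4.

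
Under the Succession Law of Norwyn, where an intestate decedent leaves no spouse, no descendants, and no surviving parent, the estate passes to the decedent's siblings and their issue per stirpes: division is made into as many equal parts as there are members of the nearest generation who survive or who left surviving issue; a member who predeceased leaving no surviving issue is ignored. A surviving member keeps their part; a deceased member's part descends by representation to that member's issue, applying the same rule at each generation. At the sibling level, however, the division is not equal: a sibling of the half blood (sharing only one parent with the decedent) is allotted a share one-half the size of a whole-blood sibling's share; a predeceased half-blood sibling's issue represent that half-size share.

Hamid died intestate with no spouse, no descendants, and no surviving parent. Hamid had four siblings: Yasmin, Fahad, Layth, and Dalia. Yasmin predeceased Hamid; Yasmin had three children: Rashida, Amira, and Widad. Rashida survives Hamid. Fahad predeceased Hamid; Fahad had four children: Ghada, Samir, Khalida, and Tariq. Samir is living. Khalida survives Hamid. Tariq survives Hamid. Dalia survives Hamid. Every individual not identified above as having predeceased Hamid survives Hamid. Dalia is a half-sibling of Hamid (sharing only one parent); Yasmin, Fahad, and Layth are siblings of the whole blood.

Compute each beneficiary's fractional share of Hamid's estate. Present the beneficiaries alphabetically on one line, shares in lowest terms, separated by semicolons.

No spouse, descendants, or parent survives, so the estate passes to Hamid's siblings per stirpes.
Half-blood siblings count for one-half the weight of whole-blood siblings at the initial division.
Dividing 1 in proportion to weights (total weight 7/2): Yasmin (weight 1) → 2/7; Fahad (weight 1) → 2/7; Layth (weight 1) → 2/7; Dalia (weight 1/2) → 1/7.
Yasmin predeceased; the 2/7 allotted to Yasmin's branch passes to Yasmin's issue by representation.
The 2/7 is divided into 3 equal shares of 2/21 among Rashida, Amira, Widad.
Rashida is living and takes 2/21.
Amira is living and takes 2/21.
Widad is living and takes 2/21.
Fahad predeceased; the 2/7 allotted to Fahad's branch passes to Fahad's issue by representation.
The 2/7 is divided into 4 equal shares of 1/14 among Ghada, Samir, Khalida, Tariq.
Ghada is living and takes 1/14.
Samir is living and takes 1/14.
Khalida is living and takes 1/14.
Tariq is living and takes 1/14.
Layth is living and takes 2/7.
Dalia is living and takes 1/7.

Amira 2/21; Dalia 1/7; Ghada 1/14; Khalida 1/14; Layth 2/7; Rashida 2/21; Samir 1/14; Tariq 1/14; Widad 2/21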